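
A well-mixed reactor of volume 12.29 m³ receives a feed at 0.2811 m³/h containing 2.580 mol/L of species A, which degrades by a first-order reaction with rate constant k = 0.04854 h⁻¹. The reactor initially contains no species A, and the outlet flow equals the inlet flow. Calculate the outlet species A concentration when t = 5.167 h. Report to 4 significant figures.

0.2550 mol/L

Species balance: V dC/dt = Q C_in − Q C − k V C.
dC/dt = (Q/V) C_in − (Q/V + k) C; effective rate a = Q/V + k = 0.0228723 + 0.04854 = 0.0714123 h⁻¹.
C_ss = Q C_in/(Q + kV) = 0.826335 mol/L; C(t) = C_ss + (C₀ − C_ss) e^(−a t).
C(5.167) = 0.826335 + (-0.826335)·e^(−0.0714123·5.167) = 0.826335 + (-0.826335)·0.691434 = 0.254978 mol/L.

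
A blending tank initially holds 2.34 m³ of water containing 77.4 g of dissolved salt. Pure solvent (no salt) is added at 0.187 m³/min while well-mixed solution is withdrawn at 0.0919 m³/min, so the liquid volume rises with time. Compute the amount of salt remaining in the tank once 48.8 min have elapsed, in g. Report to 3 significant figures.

26.9 g

Let m(t) be the amount of salt. Volume: V(t) = V₀ + (Q_in − Q_out) t = 2.34 + 0.095100 t; V(48.8) = 6.9809 m³.
Solute balance: dm/dt = 0 − Q_out C = −Q_out m/V(t).
dm/m = −Q_out dt/(V₀ + 0.095100 t); integrating gives ln(m/m₀) = −(Q_out/(Q_in−Q_out)) ln(V/V₀).
m = m₀ (V₀/V)^(Q_out/(Q_in−Q_out)) = 77.4 × (2.34/6.9809)^(0.96635) = 26.917 g.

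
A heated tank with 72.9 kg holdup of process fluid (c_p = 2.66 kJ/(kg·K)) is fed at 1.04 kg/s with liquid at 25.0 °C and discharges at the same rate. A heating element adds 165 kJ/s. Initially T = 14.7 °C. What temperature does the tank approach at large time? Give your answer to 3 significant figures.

Energy balance: M c_p dT/dt = ṁ c_p (T_in − T) + 165.
At steady state dT/dt = 0 ⇒ T_ss = T_in + Q̇/(ṁ c_p) = 25.0 + 165/(1.04·2.66) = 84.644 °C.

84.6 °C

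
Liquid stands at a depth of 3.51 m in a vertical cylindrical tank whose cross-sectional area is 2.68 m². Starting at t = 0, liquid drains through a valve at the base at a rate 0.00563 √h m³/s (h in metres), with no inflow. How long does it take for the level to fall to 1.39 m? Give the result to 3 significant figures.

With no inflow, A dh/dt = −0.00563 √h.
This is separable: 2 d(√h)/dt = −0.00563/A, so √h = √h₀ − (0.00563/(2A)) t.
t = 2A(√h₀ − √h)/0.00563 = 2·2.68·(√3.51 − √1.39)/0.00563
  = 5.3600 × (1.8735 − 1.1790) / 0.00563 = 661.21 s.

661 s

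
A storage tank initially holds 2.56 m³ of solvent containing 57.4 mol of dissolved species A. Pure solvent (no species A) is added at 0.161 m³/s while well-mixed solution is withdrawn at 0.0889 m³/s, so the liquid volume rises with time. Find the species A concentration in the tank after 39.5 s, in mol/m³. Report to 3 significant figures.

4.22 mol/m³

Let m(t) be the amount of species A. Volume: V(t) = V₀ + (Q_in − Q_out) t = 2.56 + 0.072100 t; V(39.5) = 5.4079 m³.
Species balance (pure solvent in): dm/dt = −Q_out · m/V(t).
Separate: dm/m = −Q_out dt/V(t) ⇒ ln(m/m₀) = −(Q_out/(Q_in−Q_out)) ln(V/V₀).
m = m₀ (V₀/V)^(Q_out/(Q_in−Q_out)) = 57.4 × (2.56/5.4079)^(1.2330) = 22.827 mol.
C = m/V = 22.827/5.4079 = 4.2209 mol/m³.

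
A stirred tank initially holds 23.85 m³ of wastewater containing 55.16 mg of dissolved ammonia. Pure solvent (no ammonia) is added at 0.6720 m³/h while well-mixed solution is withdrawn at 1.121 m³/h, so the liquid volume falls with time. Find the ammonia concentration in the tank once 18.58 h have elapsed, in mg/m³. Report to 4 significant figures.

1.214 mg/m³

Let m(t) be the amount of ammonia. Volume: V(t) = V₀ + (Q_in − Q_out) t = 23.85 − 0.449000 t; V(18.58) = 15.5076 m³.
Solute balance: dm/dt = 0 − Q_out C = −Q_out m/V(t).
Separate: dm/m = −Q_out dt/V(t) ⇒ ln(m/m₀) = −(Q_out/(Q_in−Q_out)) ln(V/V₀).
m = m₀ (V₀/V)^(Q_out/(Q_in−Q_out)) = 55.16 × (23.85/15.5076)^(-2.49666) = 18.8316 mg.
C = m/V = 18.8316/15.5076 = 1.21435 mg/m³.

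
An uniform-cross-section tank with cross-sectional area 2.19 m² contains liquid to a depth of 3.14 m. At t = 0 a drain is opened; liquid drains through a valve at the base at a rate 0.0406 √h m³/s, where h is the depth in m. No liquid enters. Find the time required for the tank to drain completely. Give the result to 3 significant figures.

With no inflow, A dh/dt = −0.0406 √h.
This is separable: 2 d(√h)/dt = −0.0406/A, so √h = √h₀ − (0.0406/(2A)) t.
Tank is empty when √h = 0: t_empty = 2A√h₀/0.0406.
t_empty = 2·2.19·√3.14/0.0406 = 4.3800·1.7720/0.0406 = 191.17 s.

191 s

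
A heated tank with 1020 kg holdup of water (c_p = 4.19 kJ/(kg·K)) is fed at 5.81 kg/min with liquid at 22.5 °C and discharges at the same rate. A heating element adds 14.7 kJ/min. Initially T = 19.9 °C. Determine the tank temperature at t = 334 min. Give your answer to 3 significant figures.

M c_p dT/dt = ṁ c_p (T_in − T) + Q̇.
Rearrange: dT/dt = (T_ss − T)/τ with τ = M/ṁ = 175.56 min and T_ss = T_in + Q̇/(ṁ c_p) = 23.104 °C.
Integrating: T(t) = T_ss + (T₀ − T_ss) e^(−t/τ).
T(334) = 23.104 + (-3.2038)·e^(−334/175.56) = 23.104 + (-3.2038)·0.14920 = 22.626 °C.

22.6 °C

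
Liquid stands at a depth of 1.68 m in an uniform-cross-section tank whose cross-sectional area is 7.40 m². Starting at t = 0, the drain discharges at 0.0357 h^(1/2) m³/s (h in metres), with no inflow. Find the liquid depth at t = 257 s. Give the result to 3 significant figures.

A dh/dt = −Q_out = −0.0357 √h.
This is separable: 2 d(√h)/dt = −0.0357/A, so √h = √h₀ − (0.0357/(2A)) t.
√h = √1.68 − 0.0357·257/(2·7.40) = 1.2961 − 0.61993 = 0.67622.
h = 0.67622² = 0.45728 m.

0.457 m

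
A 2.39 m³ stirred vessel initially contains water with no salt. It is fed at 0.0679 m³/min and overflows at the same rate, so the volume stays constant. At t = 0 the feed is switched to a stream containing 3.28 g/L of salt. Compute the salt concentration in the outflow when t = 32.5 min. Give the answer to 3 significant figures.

1.98 g/L

Species balance on the tank: V dC/dt = Q(C_in − C).
Rewrite as dC/dt + C/τ = C_in/τ, τ = V/Q = 35.199 min.
Integrating: C(t) = C_in + (C₀ − C_in) e^(−t/τ).
C(32.5) = 3.28 + (0 − 3.28)·e^(−32.5/35.199) = 3.28 + (-3.2800)·0.39720 = 1.9772 g/L.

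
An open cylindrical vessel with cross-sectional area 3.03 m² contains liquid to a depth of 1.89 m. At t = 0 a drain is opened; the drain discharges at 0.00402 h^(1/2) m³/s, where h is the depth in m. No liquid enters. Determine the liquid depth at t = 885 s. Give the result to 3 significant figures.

With no inflow, A dh/dt = −0.00402 √h.
∫ h^(−1/2) dh = −(0.00402/A) ∫ dt, giving 2√h = 2√h₀ − (0.00402/A) t.
√h = √1.89 − 0.00402·885/(2·3.03) = 1.3748 − 0.58708 = 0.78769.
h = 0.78769² = 0.62046 m.

0.620 m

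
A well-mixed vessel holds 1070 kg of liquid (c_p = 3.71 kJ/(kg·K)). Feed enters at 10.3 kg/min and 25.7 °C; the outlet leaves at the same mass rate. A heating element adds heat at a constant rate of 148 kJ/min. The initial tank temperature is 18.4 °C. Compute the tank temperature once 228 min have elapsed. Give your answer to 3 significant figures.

28.3 °C

M c_p dT/dt = ṁ c_p (T_in − T) + Q̇.
Rearrange: dT/dt = (T_ss − T)/τ with τ = M/ṁ = 103.88 min and T_ss = T_in + Q̇/(ṁ c_p) = 29.573 °C.
This is linear first-order; T(t) = T_ss + (T₀ − T_ss) e^(−t/τ).
T(228) = 29.573 + (-11.173)·e^(−228/103.88) = 29.573 + (-11.173)·0.11138 = 28.329 °C.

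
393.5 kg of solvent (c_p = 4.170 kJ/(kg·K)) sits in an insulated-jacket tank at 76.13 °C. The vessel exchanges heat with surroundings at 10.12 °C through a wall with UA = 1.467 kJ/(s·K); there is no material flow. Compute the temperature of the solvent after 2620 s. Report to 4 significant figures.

16.46 °C

Energy balance: M c_p dT/dt = −UA(T − T_amb).
dT/dt = (T_ss − T)/τ with T_ss = T_amb = 10.1200 °C, τ = M c_p/UA = 393.5·4.170/1.467 = 1118.54 s.
This is linear first-order; T(t) = T_ss + (T₀ − T_ss) e^(−t/τ).
T(2620) = 10.1200 + (66.0100)·0.0961021 = 16.4637 °C.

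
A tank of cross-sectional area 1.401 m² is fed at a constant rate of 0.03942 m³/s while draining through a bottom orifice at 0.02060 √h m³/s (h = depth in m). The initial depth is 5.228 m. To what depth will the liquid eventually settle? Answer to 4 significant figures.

3.662 m

Level balance: A dh/dt = 0.03942 − 0.02060 √h. Setting dh/dt = 0:
Q_in = 0.02060 √h_ss ⇒ √h_ss = 0.03942/0.02060 = 1.91359.
h_ss = 1.91359² = 3.66184 m. (Since h₀ = 5.228 m > h_ss, the level will fall toward this value.)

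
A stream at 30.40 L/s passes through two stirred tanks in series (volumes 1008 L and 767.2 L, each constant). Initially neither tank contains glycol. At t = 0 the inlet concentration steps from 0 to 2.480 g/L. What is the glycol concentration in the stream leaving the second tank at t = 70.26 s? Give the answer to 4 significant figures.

1.721 g/L

Species balance on tank i: dCᵢ/dt = (Cᵢ₋₁ − Cᵢ)/τᵢ with τᵢ = Vᵢ/Q.
τ₁ = 1008/30.40 = 33.1579 s; τ₂ = 767.2/30.40 = 25.2368 s.
Tank 1: C₁ = C_in(1 − e^(−t/τ₁)). Tank 2 (τ₁ ≠ τ₂): C₂ = C_in[1 − (τ₁ e^(−t/τ₁) − τ₂ e^(−t/τ₂))/(τ₁ − τ₂)].
At t = 70.26: e^(−t/τ₁) = 0.120157, e^(−t/τ₂) = 0.0617893.
C₂ = 2.480·[1 − (33.1579·0.120157 − 25.2368·0.0617893)/(7.92105)] = 2.480·0.693879 = 1.72082 g/L.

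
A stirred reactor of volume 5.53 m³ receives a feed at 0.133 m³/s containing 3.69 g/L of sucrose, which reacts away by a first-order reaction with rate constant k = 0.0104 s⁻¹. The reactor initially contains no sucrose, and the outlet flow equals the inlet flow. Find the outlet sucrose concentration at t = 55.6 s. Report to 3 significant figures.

2.20 g/L

V dC/dt = Q(C_in − C) − k V C.
dC/dt = (Q/V) C_in − (Q/V + k) C; effective rate a = Q/V + k = 0.024051 + 0.0104 = 0.034451 s⁻¹.
C_ss = Q C_in/(Q + kV) = 2.5761 g/L; C(t) = C_ss + (C₀ − C_ss) e^(−a t).
C(55.6) = 2.5761 + (-2.5761)·e^(−0.034451·55.6) = 2.5761 + (-2.5761)·0.14727 = 2.1967 g/L.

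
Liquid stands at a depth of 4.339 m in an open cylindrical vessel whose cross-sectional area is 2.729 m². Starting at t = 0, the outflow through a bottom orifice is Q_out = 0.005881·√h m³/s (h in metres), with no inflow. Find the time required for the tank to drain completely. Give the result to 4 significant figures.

A dh/dt = −Q_out = −0.005881 √h.
This is separable: 2 d(√h)/dt = −0.005881/A, so √h = √h₀ − (0.005881/(2A)) t.
Tank is empty when √h = 0: t_empty = 2A√h₀/0.005881.
t_empty = 2·2.729·√4.339/0.005881 = 5.45800·2.08303/0.005881 = 1933.20 s.

1933 s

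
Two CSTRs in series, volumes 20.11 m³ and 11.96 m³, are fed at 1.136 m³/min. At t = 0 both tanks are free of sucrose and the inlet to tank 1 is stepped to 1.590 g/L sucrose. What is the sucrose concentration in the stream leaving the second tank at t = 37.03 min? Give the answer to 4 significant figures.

Time constants: τᵢ = Vᵢ/Q for each well-mixed tank.
τ₁ = 20.11/1.136 = 17.7025 min; τ₂ = 11.96/1.136 = 10.5282 min.
Tank 1: C₁ = C_in(1 − e^(−t/τ₁)). Tank 2 (τ₁ ≠ τ₂): C₂ = C_in[1 − (τ₁ e^(−t/τ₁) − τ₂ e^(−t/τ₂))/(τ₁ − τ₂)].
At t = 37.03: e^(−t/τ₁) = 0.123465, e^(−t/τ₂) = 0.0296815.
C₂ = 1.590·[1 − (17.7025·0.123465 − 10.5282·0.0296815)/(7.17430)] = 1.590·0.738910 = 1.17487 g/L.

1.175 g/L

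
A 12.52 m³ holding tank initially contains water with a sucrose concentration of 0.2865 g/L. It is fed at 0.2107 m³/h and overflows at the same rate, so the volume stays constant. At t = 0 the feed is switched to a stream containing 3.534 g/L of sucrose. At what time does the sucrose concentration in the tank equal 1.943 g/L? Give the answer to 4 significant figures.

42.40 h

Unsteady species balance (constant V, well mixed): V dC/dt = Q(C_in − C), so τ = V/Q = 59.4210 h.
C(t) = C_in + (C₀ − C_in) e^(−t/τ). Set C = 1.943 and solve for t:
e^(−t/τ) = (C − C_in)/(C₀ − C_in) = (1.943 − 3.534)/(0.2865 − 3.534) = 0.489915
t = −τ ln(…) = 59.4210 × 0.713523 = 42.3982 h.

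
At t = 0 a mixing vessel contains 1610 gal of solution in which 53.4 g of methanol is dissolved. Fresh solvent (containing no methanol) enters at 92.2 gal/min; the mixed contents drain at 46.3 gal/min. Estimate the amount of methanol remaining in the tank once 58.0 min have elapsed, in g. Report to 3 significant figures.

20.0 g

Let m(t) be the amount of methanol. Volume: V(t) = V₀ + (Q_in − Q_out) t = 1610 + 45.900 t; V(58.0) = 4272.2 gal.
No methanol enters, so dm/dt = −Q_out · (m/V).
Separate: dm/m = −Q_out dt/V(t) ⇒ ln(m/m₀) = −(Q_out/(Q_in−Q_out)) ln(V/V₀).
m = m₀ (V₀/V)^(Q_out/(Q_in−Q_out)) = 53.4 × (1610/4272.2)^(1.0087) = 19.954 g.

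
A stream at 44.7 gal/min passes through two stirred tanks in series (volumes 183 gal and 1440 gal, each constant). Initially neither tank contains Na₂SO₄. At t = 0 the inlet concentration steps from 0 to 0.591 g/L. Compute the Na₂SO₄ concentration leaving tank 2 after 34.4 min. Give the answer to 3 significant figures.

Species balance on tank i: dCᵢ/dt = (Cᵢ₋₁ − Cᵢ)/τᵢ with τᵢ = Vᵢ/Q.
τ₁ = 183/44.7 = 4.0940 min; τ₂ = 1440/44.7 = 32.215 min.
Tank 1: C₁ = C_in(1 − e^(−t/τ₁)). Tank 2 (τ₁ ≠ τ₂): C₂ = C_in[1 − (τ₁ e^(−t/τ₁) − τ₂ e^(−t/τ₂))/(τ₁ − τ₂)].
At t = 34.4: e^(−t/τ₁) = 0.00022428, e^(−t/τ₂) = 0.34375.
C₂ = 0.591·[1 − (4.0940·0.00022428 − 32.215·0.34375)/(-28.121)] = 0.591·0.60624 = 0.35828 g/L.

0.358 g/L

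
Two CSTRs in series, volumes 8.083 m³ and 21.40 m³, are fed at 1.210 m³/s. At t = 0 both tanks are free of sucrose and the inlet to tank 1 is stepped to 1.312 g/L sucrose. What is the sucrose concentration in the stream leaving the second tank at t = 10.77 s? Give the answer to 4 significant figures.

0.3241 g/L

Time constants: τᵢ = Vᵢ/Q for each well-mixed tank.
τ₁ = 8.083/1.210 = 6.68017 s; τ₂ = 21.40/1.210 = 17.6860 s.
Solving the cascade with C₁(0)=C₂(0)=0 gives C₂(t) = C_in[1 − (τ₁ e^(−t/τ₁) − τ₂ e^(−t/τ₂))/(τ₁ − τ₂)].
At t = 10.77: e^(−t/τ₁) = 0.199441, e^(−t/τ₂) = 0.543917.
C₂ = 1.312·[1 − (6.68017·0.199441 − 17.6860·0.543917)/(-11.0058)] = 1.312·0.246996 = 0.324059 g/L.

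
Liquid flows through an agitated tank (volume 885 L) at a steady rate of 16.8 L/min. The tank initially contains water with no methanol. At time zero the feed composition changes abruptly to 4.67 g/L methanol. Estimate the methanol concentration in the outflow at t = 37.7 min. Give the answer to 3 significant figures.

2.39 g/L

Transient balance on the dissolved component: V dC/dt = Q(C_in − C).
Time constant τ = V/Q = 885/16.8 = 52.679 min.
Solution: C(t) = C_in + (C₀ − C_in) e^(−t/τ).
C(37.7) = 4.67 + (0 − 4.67)·e^(−37.7/52.679) = 4.67 + (-4.6700)·0.48887 = 2.3870 g/L.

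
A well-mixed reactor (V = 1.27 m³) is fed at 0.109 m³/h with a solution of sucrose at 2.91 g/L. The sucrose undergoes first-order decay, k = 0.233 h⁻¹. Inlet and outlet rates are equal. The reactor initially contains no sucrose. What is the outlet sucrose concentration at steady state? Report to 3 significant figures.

Accumulation = in − out − consumed: V dC/dt = Q C_in − Q C − k V C.
Steady state (dC/dt = 0): C_ss = Q C_in/(Q + kV) = C_in/(1 + kV/Q).
C_ss = 0.109·2.91/(0.109 + 0.233·1.27) = 0.31719/0.40491 = 0.78336 g/L.

0.783 g/L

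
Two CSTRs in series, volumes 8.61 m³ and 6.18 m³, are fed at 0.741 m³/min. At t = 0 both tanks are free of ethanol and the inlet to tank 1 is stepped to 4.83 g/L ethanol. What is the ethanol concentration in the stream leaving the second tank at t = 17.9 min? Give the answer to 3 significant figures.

Species balance on tank i: dCᵢ/dt = (Cᵢ₋₁ − Cᵢ)/τᵢ with τᵢ = Vᵢ/Q.
τ₁ = 8.61/0.741 = 11.619 min; τ₂ = 6.18/0.741 = 8.3401 min.
Tank 1: C₁ = C_in(1 − e^(−t/τ₁)). Tank 2 (τ₁ ≠ τ₂): C₂ = C_in[1 − (τ₁ e^(−t/τ₁) − τ₂ e^(−t/τ₂))/(τ₁ − τ₂)].
At t = 17.9: e^(−t/τ₁) = 0.21427, e^(−t/τ₂) = 0.11692.
C₂ = 4.83·[1 − (11.619·0.21427 − 8.3401·0.11692)/(3.2794)] = 4.83·0.53815 = 2.5993 g/L.

2.60 g/L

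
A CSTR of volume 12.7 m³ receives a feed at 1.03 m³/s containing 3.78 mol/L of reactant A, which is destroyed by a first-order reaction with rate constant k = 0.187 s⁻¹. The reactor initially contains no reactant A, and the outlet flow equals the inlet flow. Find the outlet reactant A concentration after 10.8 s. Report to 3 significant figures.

1.08 mol/L

Species balance: V dC/dt = Q C_in − Q C − k V C.
dC/dt = (Q/V) C_in − (Q/V + k) C; effective rate a = Q/V + k = 0.081102 + 0.187 = 0.26810 s⁻¹.
C_ss = Q C_in/(Q + kV) = 1.1435 mol/L; C(t) = C_ss + (C₀ − C_ss) e^(−a t).
C(10.8) = 1.1435 + (-1.1435)·e^(−0.26810·10.8) = 1.1435 + (-1.1435)·0.055271 = 1.0803 mol/L.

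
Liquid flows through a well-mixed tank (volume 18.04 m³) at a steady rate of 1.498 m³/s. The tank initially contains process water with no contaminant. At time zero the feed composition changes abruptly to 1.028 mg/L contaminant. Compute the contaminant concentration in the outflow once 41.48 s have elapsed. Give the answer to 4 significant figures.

Species balance on the tank: V dC/dt = Q(C_in − C).
Time constant τ = V/Q = 18.04/1.498 = 12.0427 s.
Solution: C(t) = C_in + (C₀ − C_in) e^(−t/τ).
C(41.48) = 1.028 + (0 − 1.028)·e^(−41.48/12.0427) = 1.028 + (-1.02800)·0.0319238 = 0.995182 mg/L.

0.9952 mg/L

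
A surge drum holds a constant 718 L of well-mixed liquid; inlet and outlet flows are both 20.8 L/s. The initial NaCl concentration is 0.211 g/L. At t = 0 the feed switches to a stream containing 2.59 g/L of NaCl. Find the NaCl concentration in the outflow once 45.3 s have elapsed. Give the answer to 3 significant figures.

Accumulation = in − out for the solute gives V dC/dt = Q(C_in − C).
Time constant τ = V/Q = 718/20.8 = 34.519 s.
This is linear first-order; C(t) = C_in + (C₀ − C_in) e^(−t/τ).
C(45.3) = 2.59 + (0.211 − 2.59)·e^(−45.3/34.519) = 2.59 + (-2.3790)·0.26920 = 1.9496 g/L.

1.95 g/L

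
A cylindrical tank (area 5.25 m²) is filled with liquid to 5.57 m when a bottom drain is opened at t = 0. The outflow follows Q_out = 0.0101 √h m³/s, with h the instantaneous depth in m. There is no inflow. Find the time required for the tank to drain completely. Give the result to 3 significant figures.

A dh/dt = −Q_out = −0.0101 √h.
∫ h^(−1/2) dh = −(0.0101/A) ∫ dt, giving 2√h = 2√h₀ − (0.0101/A) t.
Set h = 0: 2√h₀ = (0.0101/A) t_empty ⇒ t_empty = 2A√h₀/0.0101.
t_empty = 2·5.25·√5.57/0.0101 = 10.500·2.3601/0.0101 = 2453.6 s.

2450 s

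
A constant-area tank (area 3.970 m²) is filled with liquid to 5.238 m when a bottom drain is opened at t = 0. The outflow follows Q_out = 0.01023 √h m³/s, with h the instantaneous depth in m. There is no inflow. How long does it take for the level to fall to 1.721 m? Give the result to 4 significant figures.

758.1 s

With no inflow, A dh/dt = −0.01023 √h.
Separate and integrate: 2(√h − √h₀) = −(0.01023/A) t.
t = 2A(√h₀ − √h)/0.01023 = 2·3.970·(√5.238 − √1.721)/0.01023
  = 7.94000 × (2.28867 − 1.31187) / 0.01023 = 758.141 s.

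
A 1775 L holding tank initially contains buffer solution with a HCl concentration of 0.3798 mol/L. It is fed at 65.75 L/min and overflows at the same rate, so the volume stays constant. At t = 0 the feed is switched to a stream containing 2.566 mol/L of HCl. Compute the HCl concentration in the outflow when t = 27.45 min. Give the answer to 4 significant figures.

1.775 mol/L

Mass balance on the solute (V constant): V dC/dt = Q(C_in − C).
Time constant τ = V/Q = 1775/65.75 = 26.9962 min.
C approaches C_in exponentially: C(t) = C_in + (C₀ − C_in) e^(−t/τ).
C(27.45) = 2.566 + (0.3798 − 2.566)·e^(−27.45/26.9962) = 2.566 + (-2.18620)·0.361747 = 1.77515 mol/L.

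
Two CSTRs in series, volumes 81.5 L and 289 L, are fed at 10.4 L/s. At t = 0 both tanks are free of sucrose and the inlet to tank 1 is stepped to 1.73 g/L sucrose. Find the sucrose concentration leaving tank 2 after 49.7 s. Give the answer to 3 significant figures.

Species balance on tank i: dCᵢ/dt = (Cᵢ₋₁ − Cᵢ)/τᵢ with τᵢ = Vᵢ/Q.
τ₁ = 81.5/10.4 = 7.8365 s; τ₂ = 289/10.4 = 27.788 s.
Solving the cascade with C₁(0)=C₂(0)=0 gives C₂(t) = C_in[1 − (τ₁ e^(−t/τ₁) − τ₂ e^(−t/τ₂))/(τ₁ − τ₂)].
At t = 49.7: e^(−t/τ₁) = 0.0017606, e^(−t/τ₂) = 0.16721.
C₂ = 1.73·[1 − (7.8365·0.0017606 − 27.788·0.16721)/(-19.952)] = 1.73·0.76781 = 1.3283 g/L.

1.33 g/L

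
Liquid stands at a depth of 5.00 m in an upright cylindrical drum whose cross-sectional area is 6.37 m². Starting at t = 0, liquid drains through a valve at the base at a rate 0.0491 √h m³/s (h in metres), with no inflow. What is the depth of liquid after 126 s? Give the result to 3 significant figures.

A dh/dt = −Q_out = −0.0491 √h.
This is separable: 2 d(√h)/dt = −0.0491/A, so √h = √h₀ − (0.0491/(2A)) t.
√h = √5.00 − 0.0491·126/(2·6.37) = 2.2361 − 0.48560 = 1.7505.
h = 1.7505² = 3.0641 m.

3.06 m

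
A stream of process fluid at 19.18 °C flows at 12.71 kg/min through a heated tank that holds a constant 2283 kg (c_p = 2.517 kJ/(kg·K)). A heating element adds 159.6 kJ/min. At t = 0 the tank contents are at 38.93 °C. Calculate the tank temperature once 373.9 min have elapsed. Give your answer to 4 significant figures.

26.01 °C

Unsteady energy balance on the tank contents: M c_p dT/dt = ṁ c_p (T_in − T) + 159.6.
τ = M/ṁ = 179.622 min; T_ss = T_in + Q̇/(ṁ c_p) = 19.18 + 159.6/(12.71·2.517) = 24.1689 °C.
This is linear first-order; T(t) = T_ss + (T₀ − T_ss) e^(−t/τ).
T(373.9) = 24.1689 + (14.7611)·e^(−373.9/179.622) = 24.1689 + (14.7611)·0.124732 = 26.0101 °C.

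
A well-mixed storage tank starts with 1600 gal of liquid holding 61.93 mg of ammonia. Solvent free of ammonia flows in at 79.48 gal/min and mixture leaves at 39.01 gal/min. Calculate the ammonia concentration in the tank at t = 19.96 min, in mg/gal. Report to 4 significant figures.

0.01735 mg/gal

Total volume: dV/dt = Q_in − Q_out = 40.4700 gal/min, so V(t) = 1600 + 40.4700 t and V(19.96) = 2407.78 gal.
Species balance (pure solvent in): dm/dt = −Q_out · m/V(t).
Separate: dm/m = −Q_out dt/V(t) ⇒ ln(m/m₀) = −(Q_out/(Q_in−Q_out)) ln(V/V₀).
m = m₀ (V₀/V)^(Q_out/(Q_in−Q_out)) = 61.93 × (1600/2407.78)^(0.963924) = 41.7645 mg.
C = m/V = 41.7645/2407.78 = 0.0173456 mg/gal.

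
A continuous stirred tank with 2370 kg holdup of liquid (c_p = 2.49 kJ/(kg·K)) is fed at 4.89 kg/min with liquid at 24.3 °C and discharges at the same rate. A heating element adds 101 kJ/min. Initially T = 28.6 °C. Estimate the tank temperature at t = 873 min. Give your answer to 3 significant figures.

First-law balance (no shaft work): M c_p dT/dt = ṁ c_p (T_in − T) + 101.
τ = M/ṁ = 484.66 min; T_ss = T_in + Q̇/(ṁ c_p) = 24.3 + 101/(4.89·2.49) = 32.595 °C.
T approaches T_ss exponentially: T(t) = T_ss + (T₀ − T_ss) e^(−t/τ).
T(873) = 32.595 + (-3.9949)·e^(−873/484.66) = 32.595 + (-3.9949)·0.16509 = 31.935 °C.

31.9 °C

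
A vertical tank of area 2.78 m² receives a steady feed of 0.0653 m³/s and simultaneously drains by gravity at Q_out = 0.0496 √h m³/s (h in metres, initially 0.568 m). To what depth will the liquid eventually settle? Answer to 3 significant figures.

1.73 m

Mass balance (ρ constant): A dh/dt = Q_in − 0.0496 √h. At steady state dh/dt = 0:
Q_in = 0.0496 √h_ss ⇒ √h_ss = 0.0653/0.0496 = 1.3165.
h_ss = 1.3165² = 1.7333 m. (Since h₀ = 0.568 m < h_ss, the level will rise toward this value.)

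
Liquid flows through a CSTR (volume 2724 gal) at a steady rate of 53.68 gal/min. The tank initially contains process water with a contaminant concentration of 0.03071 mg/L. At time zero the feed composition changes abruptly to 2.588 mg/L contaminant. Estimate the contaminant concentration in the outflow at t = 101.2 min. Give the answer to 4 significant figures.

2.240 mg/L

Accumulation = in − out for the solute gives V dC/dt = Q(C_in − C).
Rewrite as dC/dt + C/τ = C_in/τ, τ = V/Q = 50.7452 min.
Solution: C(t) = C_in + (C₀ − C_in) e^(−t/τ).
C(101.2) = 2.588 + (0.03071 − 2.588)·e^(−101.2/50.7452) = 2.588 + (-2.55729)·0.136112 = 2.23992 mg/L.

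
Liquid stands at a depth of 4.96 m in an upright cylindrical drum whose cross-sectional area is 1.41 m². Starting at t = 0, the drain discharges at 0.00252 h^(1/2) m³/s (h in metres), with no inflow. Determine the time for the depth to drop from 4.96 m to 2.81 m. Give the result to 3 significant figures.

With no inflow, A dh/dt = −0.00252 √h.
This is separable: 2 d(√h)/dt = −0.00252/A, so √h = √h₀ − (0.00252/(2A)) t.
t = 2A(√h₀ − √h)/0.00252 = 2·1.41·(√4.96 − √2.81)/0.00252
  = 2.8200 × (2.2271 − 1.6763) / 0.00252 = 616.37 s.

616 s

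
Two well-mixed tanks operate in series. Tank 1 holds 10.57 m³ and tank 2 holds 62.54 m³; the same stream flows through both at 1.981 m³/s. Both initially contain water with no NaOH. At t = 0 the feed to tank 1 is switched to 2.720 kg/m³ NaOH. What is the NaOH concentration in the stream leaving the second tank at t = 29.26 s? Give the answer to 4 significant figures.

1.427 kg/m³

Time constants: τᵢ = Vᵢ/Q for each well-mixed tank.
τ₁ = 10.57/1.981 = 5.33569 s; τ₂ = 62.54/1.981 = 31.5699 s.
Solving the cascade with C₁(0)=C₂(0)=0 gives C₂(t) = C_in[1 − (τ₁ e^(−t/τ₁) − τ₂ e^(−t/τ₂))/(τ₁ − τ₂)].
At t = 29.26: e^(−t/τ₁) = 0.00415340, e^(−t/τ₂) = 0.395806.
C₂ = 2.720·[1 − (5.33569·0.00415340 − 31.5699·0.395806)/(-26.2342)] = 2.720·0.524537 = 1.42674 kg/m³.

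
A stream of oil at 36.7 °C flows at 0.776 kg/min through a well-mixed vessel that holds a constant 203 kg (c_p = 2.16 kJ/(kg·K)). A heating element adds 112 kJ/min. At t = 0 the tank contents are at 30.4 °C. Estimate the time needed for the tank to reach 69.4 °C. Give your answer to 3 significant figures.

M c_p dT/dt = ṁ c_p (T_in − T) + Q̇.
τ = M/ṁ = 261.60 min; T_ss = T_in + Q̇/(ṁ c_p) = 103.52 °C.
T(t) = T_ss + (T₀ − T_ss) e^(−t/τ). Set T = 69.4:
e^(−t/τ) = (69.4 − 103.52)/(30.4 − 103.52) = 0.46663
t = −261.60 · ln(0.46663) = 199.40 min.

199 min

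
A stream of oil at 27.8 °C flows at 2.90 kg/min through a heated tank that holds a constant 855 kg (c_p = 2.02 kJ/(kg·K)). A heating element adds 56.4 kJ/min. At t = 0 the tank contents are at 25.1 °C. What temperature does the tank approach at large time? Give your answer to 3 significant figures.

First-law balance (no shaft work): M c_p dT/dt = ṁ c_p (T_in − T) + 56.4.
At steady state dT/dt = 0 ⇒ T_ss = T_in + Q̇/(ṁ c_p) = 27.8 + 56.4/(2.90·2.02) = 37.428 °C.

37.4 °C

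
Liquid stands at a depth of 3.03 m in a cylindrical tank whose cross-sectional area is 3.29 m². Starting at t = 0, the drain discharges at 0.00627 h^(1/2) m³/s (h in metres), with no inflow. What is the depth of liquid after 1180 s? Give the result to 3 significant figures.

0.380 m

A dh/dt = −Q_out = −0.00627 √h.
This is separable: 2 d(√h)/dt = −0.00627/A, so √h = √h₀ − (0.00627/(2A)) t.
√h = √3.03 − 0.00627·1180/(2·3.29) = 1.7407 − 1.1244 = 0.61628.
h = 0.61628² = 0.37980 m.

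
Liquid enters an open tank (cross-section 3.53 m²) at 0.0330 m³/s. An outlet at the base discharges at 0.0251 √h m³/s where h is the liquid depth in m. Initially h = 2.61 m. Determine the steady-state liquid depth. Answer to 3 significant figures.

1.73 m

Level balance: A dh/dt = 0.0330 − 0.0251 √h. Setting dh/dt = 0:
Q_in = 0.0251 √h_ss ⇒ √h_ss = 0.0330/0.0251 = 1.3147.
h_ss = 1.3147² = 1.7285 m. (Since h₀ = 2.61 m > h_ss, the level will fall toward this value.)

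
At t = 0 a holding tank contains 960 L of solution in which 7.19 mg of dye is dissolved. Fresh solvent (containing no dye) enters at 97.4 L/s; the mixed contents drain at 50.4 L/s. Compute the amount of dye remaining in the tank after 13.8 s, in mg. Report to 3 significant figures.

Let m(t) be the amount of dye. Volume: V(t) = V₀ + (Q_in − Q_out) t = 960 + 47.000 t; V(13.8) = 1608.6 L.
Species balance (pure solvent in): dm/dt = −Q_out · m/V(t).
dm/m = −Q_out dt/(V₀ + 47.000 t); integrating gives ln(m/m₀) = −(Q_out/(Q_in−Q_out)) ln(V/V₀).
m = m₀ (V₀/V)^(Q_out/(Q_in−Q_out)) = 7.19 × (960/1608.6)^(1.0723) = 4.1337 mg.

4.13 mg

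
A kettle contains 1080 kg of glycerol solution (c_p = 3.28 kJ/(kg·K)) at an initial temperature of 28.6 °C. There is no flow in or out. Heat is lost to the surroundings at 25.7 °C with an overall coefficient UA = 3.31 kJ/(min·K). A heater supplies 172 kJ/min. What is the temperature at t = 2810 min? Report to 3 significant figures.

M c_p dT/dt = −UA(T − T_amb) + Q̇.
dT/dt = (T_ss − T)/τ with T_ss = T_amb + Q̇/UA = 25.7 + 172/3.31 = 77.664 °C, τ = M c_p/UA = 1080·3.28/3.31 = 1070.2 min.
This is linear first-order; T(t) = T_ss + (T₀ − T_ss) e^(−t/τ).
T(2810) = 77.664 + (-49.064)·0.072393 = 74.112 °C.

74.1 °C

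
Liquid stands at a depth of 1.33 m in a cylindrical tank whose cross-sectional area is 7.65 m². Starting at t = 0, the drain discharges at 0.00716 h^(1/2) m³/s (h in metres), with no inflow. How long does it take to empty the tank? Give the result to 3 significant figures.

With no inflow, A dh/dt = −0.00716 √h.
∫ h^(−1/2) dh = −(0.00716/A) ∫ dt, giving 2√h = 2√h₀ − (0.00716/A) t.
Set h = 0: 2√h₀ = (0.00716/A) t_empty ⇒ t_empty = 2A√h₀/0.00716.
t_empty = 2·7.65·√1.33/0.00716 = 15.300·1.1533/0.00716 = 2464.4 s.

2460 s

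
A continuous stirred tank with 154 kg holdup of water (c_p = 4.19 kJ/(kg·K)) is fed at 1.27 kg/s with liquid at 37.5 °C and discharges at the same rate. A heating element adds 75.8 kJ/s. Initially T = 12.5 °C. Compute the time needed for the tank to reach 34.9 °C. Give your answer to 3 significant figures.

Unsteady energy balance on the tank contents: M c_p dT/dt = ṁ c_p (T_in − T) + 75.8.
τ = M/ṁ = 121.26 s; T_ss = T_in + Q̇/(ṁ c_p) = 51.745 °C.
T(t) = T_ss + (T₀ − T_ss) e^(−t/τ). Set T = 34.9:
e^(−t/τ) = (34.9 − 51.745)/(12.5 − 51.745) = 0.42922
t = −121.26 · ln(0.42922) = 102.56 s.

103 s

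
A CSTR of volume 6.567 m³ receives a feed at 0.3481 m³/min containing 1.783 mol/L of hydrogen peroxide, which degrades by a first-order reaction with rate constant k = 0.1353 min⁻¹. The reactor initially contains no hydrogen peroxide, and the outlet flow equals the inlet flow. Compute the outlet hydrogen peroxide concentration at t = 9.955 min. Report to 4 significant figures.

0.4249 mol/L

V dC/dt = Q(C_in − C) − k V C.
This is linear with rate a = Q/V + k = 0.188307 min⁻¹.
C_ss = Q C_in/(Q + kV) = 0.501904 mol/L; C(t) = C_ss + (C₀ − C_ss) e^(−a t).
C(9.955) = 0.501904 + (-0.501904)·e^(−0.188307·9.955) = 0.501904 + (-0.501904)·0.153416 = 0.424904 mol/L.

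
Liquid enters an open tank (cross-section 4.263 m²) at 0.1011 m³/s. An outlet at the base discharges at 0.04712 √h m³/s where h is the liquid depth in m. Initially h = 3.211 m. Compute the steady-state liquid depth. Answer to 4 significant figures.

Unsteady balance on liquid volume: A dh/dt = Q_in − 0.04712 √h. At steady state dh/dt = 0:
Q_in = 0.04712 √h_ss ⇒ √h_ss = 0.1011/0.04712 = 2.14559.
h_ss = 2.14559² = 4.60354 m. (Since h₀ = 3.211 m < h_ss, the level will rise toward this value.)

4.604 m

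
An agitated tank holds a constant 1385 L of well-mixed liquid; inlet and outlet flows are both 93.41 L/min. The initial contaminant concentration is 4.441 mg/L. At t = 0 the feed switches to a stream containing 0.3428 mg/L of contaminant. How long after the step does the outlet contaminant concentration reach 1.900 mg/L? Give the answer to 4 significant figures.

Species balance on the tank: V dC/dt = Q(C_in − C), so τ = V/Q = 14.8271 min.
C(t) = C_in + (C₀ − C_in) e^(−t/τ). Set C = 1.900 and solve for t:
e^(−t/τ) = (C − C_in)/(C₀ − C_in) = (1.900 − 0.3428)/(4.441 − 0.3428) = 0.379972
t = −τ ln(…) = 14.8271 × 0.967659 = 14.3476 min.

14.35 min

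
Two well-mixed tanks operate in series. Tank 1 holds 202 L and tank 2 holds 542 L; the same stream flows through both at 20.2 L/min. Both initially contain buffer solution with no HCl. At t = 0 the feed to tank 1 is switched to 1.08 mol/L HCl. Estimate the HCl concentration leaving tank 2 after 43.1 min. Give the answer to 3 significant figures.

Time constants: τᵢ = Vᵢ/Q for each well-mixed tank.
τ₁ = 202/20.2 = 10.000 min; τ₂ = 542/20.2 = 26.832 min.
Solving the cascade with C₁(0)=C₂(0)=0 gives C₂(t) = C_in[1 − (τ₁ e^(−t/τ₁) − τ₂ e^(−t/τ₂))/(τ₁ − τ₂)].
At t = 43.1: e^(−t/τ₁) = 0.013434, e^(−t/τ₂) = 0.20063.
C₂ = 1.08·[1 − (10.000·0.013434 − 26.832·0.20063)/(-16.832)] = 1.08·0.68816 = 0.74321 mol/L.

0.743 mol/L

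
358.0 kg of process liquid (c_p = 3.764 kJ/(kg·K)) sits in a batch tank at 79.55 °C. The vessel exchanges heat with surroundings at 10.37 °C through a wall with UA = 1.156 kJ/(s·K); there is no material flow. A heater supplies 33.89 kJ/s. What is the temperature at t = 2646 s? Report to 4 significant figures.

43.81 °C

Lumped-capacitance energy balance: M c_p dT/dt = UA(T_amb − T) + Q̇.
dT/dt = (T_ss − T)/τ with T_ss = T_amb + Q̇/UA = 10.37 + 33.89/1.156 = 39.6866 °C, τ = M c_p/UA = 358.0·3.764/1.156 = 1165.67 s.
Integrating: T(t) = T_ss + (T₀ − T_ss) e^(−t/τ).
T(2646) = 39.6866 + (39.8634)·0.103318 = 43.8052 °C.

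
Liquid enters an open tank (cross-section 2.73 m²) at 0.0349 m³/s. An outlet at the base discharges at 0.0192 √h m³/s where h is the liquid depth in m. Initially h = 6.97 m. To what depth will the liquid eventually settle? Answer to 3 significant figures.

A dh/dt = Q_in − 0.0192 √h. Steady state requires inflow = outflow:
Q_in = 0.0192 √h_ss ⇒ √h_ss = 0.0349/0.0192 = 1.8177.
h_ss = 1.8177² = 3.3041 m. (Since h₀ = 6.97 m > h_ss, the level will fall toward this value.)

3.30 m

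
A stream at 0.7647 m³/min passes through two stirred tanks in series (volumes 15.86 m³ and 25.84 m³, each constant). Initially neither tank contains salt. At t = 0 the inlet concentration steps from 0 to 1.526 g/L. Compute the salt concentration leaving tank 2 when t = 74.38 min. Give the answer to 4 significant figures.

Each tank obeys Vᵢ dCᵢ/dt = Q(Cᵢ₋₁ − Cᵢ), so τᵢ = Vᵢ/Q.
τ₁ = 15.86/0.7647 = 20.7402 min; τ₂ = 25.84/0.7647 = 33.7910 min.
Solving the cascade with C₁(0)=C₂(0)=0 gives C₂(t) = C_in[1 − (τ₁ e^(−t/τ₁) − τ₂ e^(−t/τ₂))/(τ₁ − τ₂)].
At t = 74.38: e^(−t/τ₁) = 0.0277012, e^(−t/τ₂) = 0.110673.
C₂ = 1.526·[1 − (20.7402·0.0277012 − 33.7910·0.110673)/(-13.0509)] = 1.526·0.757470 = 1.15590 g/L.

1.156 g/L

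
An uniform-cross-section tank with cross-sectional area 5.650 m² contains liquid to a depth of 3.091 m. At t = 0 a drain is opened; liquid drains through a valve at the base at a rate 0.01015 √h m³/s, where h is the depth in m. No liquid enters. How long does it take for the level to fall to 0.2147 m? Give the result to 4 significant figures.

With no inflow, A dh/dt = −0.01015 √h.
Separate and integrate: 2(√h − √h₀) = −(0.01015/A) t.
t = 2A(√h₀ − √h)/0.01015 = 2·5.650·(√3.091 − √0.2147)/0.01015
  = 11.3000 × (1.75812 − 0.463357) / 0.01015 = 1441.46 s.

1441 s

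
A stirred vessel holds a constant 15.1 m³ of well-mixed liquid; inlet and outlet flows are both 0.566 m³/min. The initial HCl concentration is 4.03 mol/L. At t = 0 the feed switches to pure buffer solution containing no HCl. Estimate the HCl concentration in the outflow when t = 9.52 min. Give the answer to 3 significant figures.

Accumulation = in − out for the solute gives V dC/dt = Q(C_in − C).
So dC/dt = (C_in − C)/τ with τ = V/Q = 15.1/0.566 = 26.678 min.
Integrating: C(t) = C_in + (C₀ − C_in) e^(−t/τ).
C(9.52) = 0 + (4.03 − 0)·e^(−9.52/26.678) = 0 + (4.0300)·0.69988 = 2.8205 mol/L.

2.82 mol/L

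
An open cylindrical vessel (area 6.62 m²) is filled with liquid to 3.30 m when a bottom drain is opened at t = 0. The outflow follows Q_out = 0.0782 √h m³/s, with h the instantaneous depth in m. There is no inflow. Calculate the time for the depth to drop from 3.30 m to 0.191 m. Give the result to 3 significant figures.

With no inflow, A dh/dt = −0.0782 √h.
∫ h^(−1/2) dh = −(0.0782/A) ∫ dt, giving 2√h = 2√h₀ − (0.0782/A) t.
t = 2A(√h₀ − √h)/0.0782 = 2·6.62·(√3.30 − √0.191)/0.0782
  = 13.240 × (1.8166 − 0.43704) / 0.0782 = 233.57 s.

234 s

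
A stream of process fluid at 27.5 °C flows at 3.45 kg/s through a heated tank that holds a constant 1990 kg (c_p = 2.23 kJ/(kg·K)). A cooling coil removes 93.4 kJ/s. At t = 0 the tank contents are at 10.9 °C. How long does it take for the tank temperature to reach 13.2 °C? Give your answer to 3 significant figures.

First-law balance (no shaft work): M c_p dT/dt = ṁ c_p (T_in − T) − 93.4.
τ = M/ṁ = 576.81 s; T_ss = T_in − Q̇/(ṁ c_p) = 15.360 °C.
T(t) = T_ss + (T₀ − T_ss) e^(−t/τ). Set T = 13.2:
e^(−t/τ) = (13.2 − 15.360)/(10.9 − 15.360) = 0.48429
t = −576.81 · ln(0.48429) = 418.23 s.

418 s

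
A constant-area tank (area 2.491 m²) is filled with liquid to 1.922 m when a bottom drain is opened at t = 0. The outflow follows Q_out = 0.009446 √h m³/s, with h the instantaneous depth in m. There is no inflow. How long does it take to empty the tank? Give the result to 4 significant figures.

Accumulation of liquid (constant cross-section A): A dh/dt = −0.009446 √h.
Separate and integrate: 2(√h − √h₀) = −(0.009446/A) t.
Set h = 0: 2√h₀ = (0.009446/A) t_empty ⇒ t_empty = 2A√h₀/0.009446.
t_empty = 2·2.491·√1.922/0.009446 = 4.98200·1.38636/0.009446 = 731.194 s.

731.2 s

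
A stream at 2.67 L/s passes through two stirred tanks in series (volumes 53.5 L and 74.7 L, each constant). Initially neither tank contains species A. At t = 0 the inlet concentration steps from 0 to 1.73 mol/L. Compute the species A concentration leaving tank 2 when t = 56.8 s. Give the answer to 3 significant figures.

Each tank obeys Vᵢ dCᵢ/dt = Q(Cᵢ₋₁ − Cᵢ), so τᵢ = Vᵢ/Q.
τ₁ = 53.5/2.67 = 20.037 s; τ₂ = 74.7/2.67 = 27.978 s.
Solving the cascade with C₁(0)=C₂(0)=0 gives C₂(t) = C_in[1 − (τ₁ e^(−t/τ₁) − τ₂ e^(−t/τ₂))/(τ₁ − τ₂)].
At t = 56.8: e^(−t/τ₁) = 0.058737, e^(−t/τ₂) = 0.13131.
C₂ = 1.73·[1 − (20.037·0.058737 − 27.978·0.13131)/(-7.9401)] = 1.73·0.68555 = 1.1860 mol/L.

1.19 mol/L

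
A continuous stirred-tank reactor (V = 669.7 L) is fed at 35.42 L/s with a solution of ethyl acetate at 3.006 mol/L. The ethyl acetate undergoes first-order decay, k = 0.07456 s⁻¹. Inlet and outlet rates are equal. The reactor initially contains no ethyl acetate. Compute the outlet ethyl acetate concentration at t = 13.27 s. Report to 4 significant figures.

Accumulation = in − out − consumed: V dC/dt = Q C_in − Q C − k V C.
This is linear with rate a = Q/V + k = 0.127449 s⁻¹.
C_ss = Q C_in/(Q + kV) = 1.24744 mol/L; C(t) = C_ss + (C₀ − C_ss) e^(−a t).
C(13.27) = 1.24744 + (-1.24744)·e^(−0.127449·13.27) = 1.24744 + (-1.24744)·0.184288 = 1.01755 mol/L.

1.018 mol/L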